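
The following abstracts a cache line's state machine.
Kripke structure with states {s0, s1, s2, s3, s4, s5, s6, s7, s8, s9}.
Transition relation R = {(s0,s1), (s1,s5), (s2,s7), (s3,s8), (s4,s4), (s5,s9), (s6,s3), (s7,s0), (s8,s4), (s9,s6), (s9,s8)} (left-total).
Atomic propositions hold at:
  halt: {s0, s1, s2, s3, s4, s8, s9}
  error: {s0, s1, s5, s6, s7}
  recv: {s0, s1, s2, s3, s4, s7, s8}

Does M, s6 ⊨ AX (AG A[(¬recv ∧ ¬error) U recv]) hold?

Yes

Sat(¬recv) = {s5, s6, s9}
Sat(¬error) = {s2, s3, s4, s8, s9}
Sat(¬recv ∧ ¬error) = {s9}
A[(¬recv ∧ ¬error) U recv]: least fixpoint, start Z0 = Sat(recv) = {s0, s1, s2, s3, s4, s7, s8}, add states in Sat(¬recv ∧ ¬error) with every successor in Z. Already a fixed point.
Sat(A[(¬recv ∧ ¬error) U recv]) = {s0, s1, s2, s3, s4, s7, s8}
AG A[(¬recv ∧ ¬error) U recv]: greatest fixpoint, start Z0 = {s0, s1, s2, s3, s4, s7, s8}, keep only states in Sat with every successor in Z. Z1 = {s0, s2, s3, s4, s7, s8}; Z2 = {s2, s3, s4, s7, s8}; Z3 = {s2, s3, s4, s8}; Z4 = {s3, s4, s8}; fixed.
Sat(AG A[(¬recv ∧ ¬error) U recv]) = {s3, s4, s8}
Sat(AX (AG A[(¬recv ∧ ¬error) U recv])) = {s : every successor in {s3, s4, s8}} = {s3, s4, s6, s8}
s6 ∈ Sat(AX (AG A[(¬recv ∧ ¬error) U recv])) = {s3, s4, s6, s8}, so the formula holds at s6.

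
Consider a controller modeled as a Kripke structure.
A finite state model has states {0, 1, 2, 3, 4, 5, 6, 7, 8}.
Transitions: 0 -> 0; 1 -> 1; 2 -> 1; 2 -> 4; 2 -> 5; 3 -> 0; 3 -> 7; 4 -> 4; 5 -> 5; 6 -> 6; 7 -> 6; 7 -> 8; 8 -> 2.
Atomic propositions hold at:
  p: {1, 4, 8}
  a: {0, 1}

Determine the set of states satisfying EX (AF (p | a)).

{0, 1, 2, 3, 4, 7}

Sat(p | a) = {0, 1, 4, 8}
AF (p | a): least fixpoint, start Z0 = {0, 1, 4, 8}, add states with every successor in Z. Already a fixed point.
Sat(AF (p | a)) = {0, 1, 4, 8}
Sat(EX (AF (p | a))) = {s : some successor in {0, 1, 4, 8}} = {0, 1, 2, 3, 4, 7}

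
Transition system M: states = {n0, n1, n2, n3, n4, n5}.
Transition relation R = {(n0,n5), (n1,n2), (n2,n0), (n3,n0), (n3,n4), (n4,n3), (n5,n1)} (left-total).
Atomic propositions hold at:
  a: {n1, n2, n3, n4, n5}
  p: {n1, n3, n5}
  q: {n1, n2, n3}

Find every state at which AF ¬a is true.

{n0, n1, n2, n5}

Sat(¬a) = {n0}
AF ¬a: least fixpoint, start Z0 = {n0}, add states with every successor in Z. Z1 = {n0, n2}; Z2 = {n0, n1, n2}; Z3 = {n0, n1, n2, n5}; fixed.
Sat(AF ¬a) = {n0, n1, n2, n5}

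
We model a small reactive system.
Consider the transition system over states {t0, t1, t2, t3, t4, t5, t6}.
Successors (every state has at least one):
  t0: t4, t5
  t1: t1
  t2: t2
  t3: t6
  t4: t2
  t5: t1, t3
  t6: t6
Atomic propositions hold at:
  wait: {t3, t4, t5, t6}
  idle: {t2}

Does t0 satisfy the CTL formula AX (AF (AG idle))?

AG idle: greatest fixpoint, start Z0 = {t2}, keep only states in Sat with every successor in Z. Already a fixed point.
Sat(AG idle) = {t2}
AF (AG idle): least fixpoint, start Z0 = {t2}, add states with every successor in Z. Z1 = {t2, t4}; fixed.
Sat(AF (AG idle)) = {t2, t4}
Sat(AX (AF (AG idle))) = {s : every successor in {t2, t4}} = {t2, t4}
t0 ∉ Sat(AX (AF (AG idle))) = {t2, t4}, so the formula does not hold at t0.

No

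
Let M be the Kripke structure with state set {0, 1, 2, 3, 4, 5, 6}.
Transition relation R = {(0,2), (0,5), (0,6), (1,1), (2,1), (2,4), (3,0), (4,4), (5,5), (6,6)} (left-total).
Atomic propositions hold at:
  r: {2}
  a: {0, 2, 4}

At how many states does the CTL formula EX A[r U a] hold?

4

A[r U a]: least fixpoint, start Z0 = Sat(a) = {0, 2, 4}, add states in Sat(r) with every successor in Z. Already a fixed point.
Sat(A[r U a]) = {0, 2, 4}
Sat(EX A[r U a]) = {s : some successor in {0, 2, 4}} = {0, 2, 3, 4}
|Sat(EX A[r U a])| = |{0, 2, 3, 4}| = 4.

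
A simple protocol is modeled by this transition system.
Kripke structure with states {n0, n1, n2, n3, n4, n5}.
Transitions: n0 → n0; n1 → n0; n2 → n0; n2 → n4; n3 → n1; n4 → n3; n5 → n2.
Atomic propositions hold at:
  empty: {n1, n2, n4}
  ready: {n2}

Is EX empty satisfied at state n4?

Sat(EX empty) = {s : some successor in {n1, n2, n4}} = {n2, n3, n5}
n4 ∉ Sat(EX empty) = {n2, n3, n5}, so the formula does not hold at n4.

No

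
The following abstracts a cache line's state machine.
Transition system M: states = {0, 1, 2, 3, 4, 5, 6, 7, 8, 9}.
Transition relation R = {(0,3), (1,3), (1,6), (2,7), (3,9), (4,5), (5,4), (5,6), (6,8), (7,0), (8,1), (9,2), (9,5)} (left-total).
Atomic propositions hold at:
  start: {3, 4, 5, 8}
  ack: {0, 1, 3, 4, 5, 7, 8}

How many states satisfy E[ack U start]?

7

E[ack U start]: least fixpoint, start Z0 = Sat(start) = {3, 4, 5, 8}, add states in Sat(ack) with some successor in Z. Z1 = {0, 1, 3, 4, 5, 8}; Z2 = {0, 1, 3, 4, 5, 7, 8}; fixed.
Sat(E[ack U start]) = {0, 1, 3, 4, 5, 7, 8}
|Sat(E[ack U start])| = |{0, 1, 3, 4, 5, 7, 8}| = 7.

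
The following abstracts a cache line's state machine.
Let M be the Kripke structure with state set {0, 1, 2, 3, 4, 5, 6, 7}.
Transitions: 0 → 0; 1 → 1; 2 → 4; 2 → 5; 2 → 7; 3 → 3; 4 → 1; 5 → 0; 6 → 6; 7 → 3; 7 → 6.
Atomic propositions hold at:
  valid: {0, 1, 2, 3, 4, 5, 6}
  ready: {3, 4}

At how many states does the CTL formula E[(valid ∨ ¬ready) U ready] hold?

Sat(¬ready) = {0, 1, 2, 5, 6, 7}
Sat(valid ∨ ¬ready) = {0, 1, 2, 3, 4, 5, 6, 7}
E[(valid ∨ ¬ready) U ready]: least fixpoint, start Z0 = Sat(ready) = {3, 4}, add states in Sat(valid ∨ ¬ready) with some successor in Z. Z1 = {2, 3, 4, 7}; fixed.
Sat(E[(valid ∨ ¬ready) U ready]) = {2, 3, 4, 7}
|Sat(E[(valid ∨ ¬ready) U ready])| = |{2, 3, 4, 7}| = 4.

4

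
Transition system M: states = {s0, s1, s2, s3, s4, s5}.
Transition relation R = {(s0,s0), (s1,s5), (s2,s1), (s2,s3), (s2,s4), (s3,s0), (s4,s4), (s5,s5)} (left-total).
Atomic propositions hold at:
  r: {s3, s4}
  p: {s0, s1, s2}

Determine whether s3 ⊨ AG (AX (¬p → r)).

Yes

Sat(¬p) = {s3, s4, s5}
Sat(¬p → r) = {s0, s1, s2, s3, s4}
Sat(AX (¬p → r)) = {s : every successor in {s0, s1, s2, s3, s4}} = {s0, s2, s3, s4}
AG (AX (¬p → r)): greatest fixpoint, start Z0 = {s0, s2, s3, s4}, keep only states in Sat with every successor in Z. Z1 = {s0, s3, s4}; fixed.
Sat(AG (AX (¬p → r))) = {s0, s3, s4}
s3 ∈ Sat(AG (AX (¬p → r))) = {s0, s3, s4}, so the formula holds at s3.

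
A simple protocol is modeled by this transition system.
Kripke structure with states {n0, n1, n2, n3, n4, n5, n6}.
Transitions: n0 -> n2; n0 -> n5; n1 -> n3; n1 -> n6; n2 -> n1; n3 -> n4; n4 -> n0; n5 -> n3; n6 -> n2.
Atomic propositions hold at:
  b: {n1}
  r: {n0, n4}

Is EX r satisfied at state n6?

Sat(EX r) = {s : some successor in {n0, n4}} = {n3, n4}
n6 ∉ Sat(EX r) = {n3, n4}, so the formula does not hold at n6.

No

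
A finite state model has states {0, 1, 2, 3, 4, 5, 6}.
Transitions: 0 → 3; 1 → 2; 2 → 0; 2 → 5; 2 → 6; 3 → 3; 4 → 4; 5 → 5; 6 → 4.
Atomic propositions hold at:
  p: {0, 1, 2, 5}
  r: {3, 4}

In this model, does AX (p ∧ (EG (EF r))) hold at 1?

Yes

EF r: least fixpoint, start Z0 = {3, 4}, add states with some successor in Z. Z1 = {0, 3, 4, 6}; Z2 = {0, 2, 3, 4, 6}; Z3 = {0, 1, 2, 3, 4, 6}; fixed.
Sat(EF r) = {0, 1, 2, 3, 4, 6}
EG (EF r): greatest fixpoint, start Z0 = {0, 1, 2, 3, 4, 6}, keep only states in Sat with some successor in Z. Already a fixed point.
Sat(EG (EF r)) = {0, 1, 2, 3, 4, 6}
Sat(p ∧ (EG (EF r))) = {0, 1, 2}
Sat(AX (p ∧ (EG (EF r)))) = {s : every successor in {0, 1, 2}} = {1}
1 ∈ Sat(AX (p ∧ (EG (EF r)))) = {1}, so the formula holds at 1.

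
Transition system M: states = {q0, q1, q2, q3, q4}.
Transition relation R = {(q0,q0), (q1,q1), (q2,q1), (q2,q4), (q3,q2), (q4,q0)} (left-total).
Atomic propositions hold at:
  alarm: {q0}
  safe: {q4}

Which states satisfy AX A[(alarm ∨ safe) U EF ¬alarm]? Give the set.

Sat(alarm ∨ safe) = {q0, q4}
Sat(¬alarm) = {q1, q2, q3, q4}
EF ¬alarm: least fixpoint, start Z0 = {q1, q2, q3, q4}, add states with some successor in Z. Already a fixed point.
Sat(EF ¬alarm) = {q1, q2, q3, q4}
A[(alarm ∨ safe) U EF ¬alarm]: least fixpoint, start Z0 = Sat(EF ¬alarm) = {q1, q2, q3, q4}, add states in Sat(alarm ∨ safe) with every successor in Z. Already a fixed point.
Sat(A[(alarm ∨ safe) U EF ¬alarm]) = {q1, q2, q3, q4}
Sat(AX A[(alarm ∨ safe) U EF ¬alarm]) = {s : every successor in {q1, q2, q3, q4}} = {q1, q2, q3}

{q1, q2, q3}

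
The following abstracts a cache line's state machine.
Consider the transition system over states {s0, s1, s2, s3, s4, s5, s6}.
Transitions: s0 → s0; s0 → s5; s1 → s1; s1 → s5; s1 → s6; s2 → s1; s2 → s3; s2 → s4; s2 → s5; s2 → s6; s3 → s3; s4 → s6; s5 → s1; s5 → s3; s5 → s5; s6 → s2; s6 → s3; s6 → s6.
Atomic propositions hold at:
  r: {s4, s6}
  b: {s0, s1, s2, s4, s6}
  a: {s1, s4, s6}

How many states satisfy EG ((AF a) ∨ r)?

3

AF a: least fixpoint, start Z0 = {s1, s4, s6}, add states with every successor in Z. Already a fixed point.
Sat(AF a) = {s1, s4, s6}
Sat((AF a) ∨ r) = {s1, s4, s6}
EG ((AF a) ∨ r): greatest fixpoint, start Z0 = {s1, s4, s6}, keep only states in Sat with some successor in Z. Already a fixed point.
Sat(EG ((AF a) ∨ r)) = {s1, s4, s6}
|Sat(EG ((AF a) ∨ r))| = |{s1, s4, s6}| = 3.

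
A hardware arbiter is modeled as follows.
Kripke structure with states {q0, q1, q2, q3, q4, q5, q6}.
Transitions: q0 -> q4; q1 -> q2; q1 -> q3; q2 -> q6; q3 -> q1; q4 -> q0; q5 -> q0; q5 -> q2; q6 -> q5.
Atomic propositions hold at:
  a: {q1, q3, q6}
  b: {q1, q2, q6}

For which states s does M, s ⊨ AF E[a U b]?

E[a U b]: least fixpoint, start Z0 = Sat(b) = {q1, q2, q6}, add states in Sat(a) with some successor in Z. Z1 = {q1, q2, q3, q6}; fixed.
Sat(E[a U b]) = {q1, q2, q3, q6}
AF E[a U b]: least fixpoint, start Z0 = {q1, q2, q3, q6}, add states with every successor in Z. Already a fixed point.
Sat(AF E[a U b]) = {q1, q2, q3, q6}

{q1, q2, q3, q6}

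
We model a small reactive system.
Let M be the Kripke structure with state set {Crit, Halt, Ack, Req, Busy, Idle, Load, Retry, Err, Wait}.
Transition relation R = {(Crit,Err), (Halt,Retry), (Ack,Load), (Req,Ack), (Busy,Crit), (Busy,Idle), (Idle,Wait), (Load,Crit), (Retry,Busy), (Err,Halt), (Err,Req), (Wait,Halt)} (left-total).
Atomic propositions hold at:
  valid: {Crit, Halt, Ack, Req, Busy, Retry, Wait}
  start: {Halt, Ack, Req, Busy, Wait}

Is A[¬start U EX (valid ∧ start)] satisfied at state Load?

Yes

Sat(¬start) = {Crit, Idle, Load, Retry, Err}
Sat(valid ∧ start) = {Halt, Ack, Req, Busy, Wait}
Sat(EX (valid ∧ start)) = {s : some successor in {Halt, Ack, Req, Busy, Wait}} = {Req, Idle, Retry, Err, Wait}
A[¬start U EX (valid ∧ start)]: least fixpoint, start Z0 = Sat(EX (valid ∧ start)) = {Req, Idle, Retry, Err, Wait}, add states in Sat(¬start) with every successor in Z. Z1 = {Crit, Req, Idle, Retry, Err, Wait}; Z2 = {Crit, Req, Idle, Load, Retry, Err, Wait}; fixed.
Sat(A[¬start U EX (valid ∧ start)]) = {Crit, Req, Idle, Load, Retry, Err, Wait}
Load ∈ Sat(A[¬start U EX (valid ∧ start)]) = {Crit, Req, Idle, Load, Retry, Err, Wait}, so the formula holds at Load.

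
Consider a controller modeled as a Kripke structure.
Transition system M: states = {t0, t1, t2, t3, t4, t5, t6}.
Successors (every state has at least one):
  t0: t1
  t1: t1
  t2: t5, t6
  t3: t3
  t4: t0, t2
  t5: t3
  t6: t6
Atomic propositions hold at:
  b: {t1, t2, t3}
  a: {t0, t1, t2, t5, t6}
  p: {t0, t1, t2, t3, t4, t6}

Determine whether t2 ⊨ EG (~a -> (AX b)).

Yes

Sat(~a) = {t3, t4}
Sat(AX b) = {s : every successor in {t1, t2, t3}} = {t0, t1, t3, t5}
Sat(~a -> (AX b)) = {t0, t1, t2, t3, t5, t6}
EG (~a -> (AX b)): greatest fixpoint, start Z0 = {t0, t1, t2, t3, t5, t6}, keep only states in Sat with some successor in Z. Already a fixed point.
Sat(EG (~a -> (AX b))) = {t0, t1, t2, t3, t5, t6}
t2 ∈ Sat(EG (~a -> (AX b))) = {t0, t1, t2, t3, t5, t6}, so the formula holds at t2.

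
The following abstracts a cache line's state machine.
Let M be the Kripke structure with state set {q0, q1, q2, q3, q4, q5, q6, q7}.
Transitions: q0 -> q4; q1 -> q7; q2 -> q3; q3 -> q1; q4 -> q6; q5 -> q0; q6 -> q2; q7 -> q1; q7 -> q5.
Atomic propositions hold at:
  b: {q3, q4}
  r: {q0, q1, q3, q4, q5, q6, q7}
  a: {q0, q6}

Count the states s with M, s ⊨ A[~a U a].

Sat(~a) = {q1, q2, q3, q4, q5, q7}
A[~a U a]: least fixpoint, start Z0 = Sat(a) = {q0, q6}, add states in Sat(~a) with every successor in Z. Z1 = {q0, q4, q5, q6}; fixed.
Sat(A[~a U a]) = {q0, q4, q5, q6}
|Sat(A[~a U a])| = |{q0, q4, q5, q6}| = 4.

4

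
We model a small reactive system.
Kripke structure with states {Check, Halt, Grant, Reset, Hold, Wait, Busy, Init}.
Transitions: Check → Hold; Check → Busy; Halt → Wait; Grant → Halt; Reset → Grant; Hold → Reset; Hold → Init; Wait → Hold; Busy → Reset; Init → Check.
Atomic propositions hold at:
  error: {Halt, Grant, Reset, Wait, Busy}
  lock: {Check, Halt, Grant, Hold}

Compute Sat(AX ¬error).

Sat(¬error) = {Check, Hold, Init}
Sat(AX ¬error) = {s : every successor in {Check, Hold, Init}} = {Wait, Init}

{Wait, Init}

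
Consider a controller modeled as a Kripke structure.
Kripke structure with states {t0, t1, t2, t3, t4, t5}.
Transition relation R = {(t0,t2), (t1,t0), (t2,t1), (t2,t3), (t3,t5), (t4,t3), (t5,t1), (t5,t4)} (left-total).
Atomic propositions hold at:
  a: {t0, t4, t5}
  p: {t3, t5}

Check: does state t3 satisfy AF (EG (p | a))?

Yes

Sat(p | a) = {t0, t3, t4, t5}
EG (p | a): greatest fixpoint, start Z0 = {t0, t3, t4, t5}, keep only states in Sat with some successor in Z. Z1 = {t3, t4, t5}; fixed.
Sat(EG (p | a)) = {t3, t4, t5}
AF (EG (p | a)): least fixpoint, start Z0 = {t3, t4, t5}, add states with every successor in Z. Already a fixed point.
Sat(AF (EG (p | a))) = {t3, t4, t5}
t3 ∈ Sat(AF (EG (p | a))) = {t3, t4, t5}, so the formula holds at t3.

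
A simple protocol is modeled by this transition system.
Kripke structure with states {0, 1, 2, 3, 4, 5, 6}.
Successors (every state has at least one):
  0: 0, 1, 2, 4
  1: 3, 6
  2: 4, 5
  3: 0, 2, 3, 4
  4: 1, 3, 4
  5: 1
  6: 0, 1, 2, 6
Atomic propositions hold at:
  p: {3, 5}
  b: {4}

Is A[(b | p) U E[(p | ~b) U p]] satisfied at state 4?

Sat(b | p) = {3, 4, 5}
Sat(~b) = {0, 1, 2, 3, 5, 6}
Sat(p | ~b) = {0, 1, 2, 3, 5, 6}
E[(p | ~b) U p]: least fixpoint, start Z0 = Sat(p) = {3, 5}, add states in Sat(p | ~b) with some successor in Z. Z1 = {1, 2, 3, 5}; Z2 = {0, 1, 2, 3, 5, 6}; fixed.
Sat(E[(p | ~b) U p]) = {0, 1, 2, 3, 5, 6}
A[(b | p) U E[(p | ~b) U p]]: least fixpoint, start Z0 = Sat(E[(p | ~b) U p]) = {0, 1, 2, 3, 5, 6}, add states in Sat(b | p) with every successor in Z. Already a fixed point.
Sat(A[(b | p) U E[(p | ~b) U p]]) = {0, 1, 2, 3, 5, 6}
4 ∉ Sat(A[(b | p) U E[(p | ~b) U p]]) = {0, 1, 2, 3, 5, 6}, so the formula does not hold at 4.

No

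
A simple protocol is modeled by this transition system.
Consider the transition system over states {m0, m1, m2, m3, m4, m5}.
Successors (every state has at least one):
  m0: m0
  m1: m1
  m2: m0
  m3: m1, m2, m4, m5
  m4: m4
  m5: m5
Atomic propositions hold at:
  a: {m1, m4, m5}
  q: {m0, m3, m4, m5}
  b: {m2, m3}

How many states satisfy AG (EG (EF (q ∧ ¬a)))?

Sat(¬a) = {m0, m2, m3}
Sat(q ∧ ¬a) = {m0, m3}
EF (q ∧ ¬a): least fixpoint, start Z0 = {m0, m3}, add states with some successor in Z. Z1 = {m0, m2, m3}; fixed.
Sat(EF (q ∧ ¬a)) = {m0, m2, m3}
EG (EF (q ∧ ¬a)): greatest fixpoint, start Z0 = {m0, m2, m3}, keep only states in Sat with some successor in Z. Already a fixed point.
Sat(EG (EF (q ∧ ¬a))) = {m0, m2, m3}
AG (EG (EF (q ∧ ¬a))): greatest fixpoint, start Z0 = {m0, m2, m3}, keep only states in Sat with every successor in Z. Z1 = {m0, m2}; fixed.
Sat(AG (EG (EF (q ∧ ¬a)))) = {m0, m2}
|Sat(AG (EG (EF (q ∧ ¬a))))| = |{m0, m2}| = 2.

2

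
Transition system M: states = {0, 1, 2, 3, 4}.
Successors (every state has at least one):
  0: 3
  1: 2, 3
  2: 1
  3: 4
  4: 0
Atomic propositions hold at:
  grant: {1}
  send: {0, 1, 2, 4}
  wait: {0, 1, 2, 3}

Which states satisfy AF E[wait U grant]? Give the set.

{1, 2}

E[wait U grant]: least fixpoint, start Z0 = Sat(grant) = {1}, add states in Sat(wait) with some successor in Z. Z1 = {1, 2}; fixed.
Sat(E[wait U grant]) = {1, 2}
AF E[wait U grant]: least fixpoint, start Z0 = {1, 2}, add states with every successor in Z. Already a fixed point.
Sat(AF E[wait U grant]) = {1, 2}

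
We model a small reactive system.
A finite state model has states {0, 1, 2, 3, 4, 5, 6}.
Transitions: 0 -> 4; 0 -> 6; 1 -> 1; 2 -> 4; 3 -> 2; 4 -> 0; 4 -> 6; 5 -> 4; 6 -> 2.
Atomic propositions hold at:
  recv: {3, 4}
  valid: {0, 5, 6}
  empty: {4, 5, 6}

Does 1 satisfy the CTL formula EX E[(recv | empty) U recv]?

No

Sat(recv | empty) = {3, 4, 5, 6}
E[(recv | empty) U recv]: least fixpoint, start Z0 = Sat(recv) = {3, 4}, add states in Sat(recv | empty) with some successor in Z. Z1 = {3, 4, 5}; fixed.
Sat(E[(recv | empty) U recv]) = {3, 4, 5}
Sat(EX E[(recv | empty) U recv]) = {s : some successor in {3, 4, 5}} = {0, 2, 5}
1 ∉ Sat(EX E[(recv | empty) U recv]) = {0, 2, 5}, so the formula does not hold at 1.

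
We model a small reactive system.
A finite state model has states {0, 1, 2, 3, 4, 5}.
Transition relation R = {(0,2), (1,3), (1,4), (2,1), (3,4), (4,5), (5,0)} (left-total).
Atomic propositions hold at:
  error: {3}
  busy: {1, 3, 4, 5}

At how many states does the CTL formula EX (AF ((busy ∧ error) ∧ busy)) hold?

Sat(busy ∧ error) = {3}
Sat((busy ∧ error) ∧ busy) = {3}
AF ((busy ∧ error) ∧ busy): least fixpoint, start Z0 = {3}, add states with every successor in Z. Already a fixed point.
Sat(AF ((busy ∧ error) ∧ busy)) = {3}
Sat(EX (AF ((busy ∧ error) ∧ busy))) = {s : some successor in {3}} = {1}
|Sat(EX (AF ((busy ∧ error) ∧ busy)))| = |{1}| = 1.

1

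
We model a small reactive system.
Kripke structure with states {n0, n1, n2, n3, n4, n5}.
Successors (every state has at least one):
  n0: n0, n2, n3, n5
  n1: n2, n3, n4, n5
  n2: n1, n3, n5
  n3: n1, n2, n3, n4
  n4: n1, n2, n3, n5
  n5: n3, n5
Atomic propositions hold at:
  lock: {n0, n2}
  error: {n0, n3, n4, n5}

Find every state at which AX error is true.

{n5}

Sat(AX error) = {s : every successor in {n0, n3, n4, n5}} = {n5}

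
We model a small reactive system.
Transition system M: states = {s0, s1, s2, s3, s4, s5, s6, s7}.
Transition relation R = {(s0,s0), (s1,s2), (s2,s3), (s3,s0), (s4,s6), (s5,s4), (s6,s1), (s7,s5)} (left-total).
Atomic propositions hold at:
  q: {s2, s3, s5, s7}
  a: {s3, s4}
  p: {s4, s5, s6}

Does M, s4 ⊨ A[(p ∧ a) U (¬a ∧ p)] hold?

Sat(p ∧ a) = {s4}
Sat(¬a) = {s0, s1, s2, s5, s6, s7}
Sat(¬a ∧ p) = {s5, s6}
A[(p ∧ a) U (¬a ∧ p)]: least fixpoint, start Z0 = Sat((¬a ∧ p)) = {s5, s6}, add states in Sat(p ∧ a) with every successor in Z. Z1 = {s4, s5, s6}; fixed.
Sat(A[(p ∧ a) U (¬a ∧ p)]) = {s4, s5, s6}
s4 ∈ Sat(A[(p ∧ a) U (¬a ∧ p)]) = {s4, s5, s6}, so the formula holds at s4.

Yes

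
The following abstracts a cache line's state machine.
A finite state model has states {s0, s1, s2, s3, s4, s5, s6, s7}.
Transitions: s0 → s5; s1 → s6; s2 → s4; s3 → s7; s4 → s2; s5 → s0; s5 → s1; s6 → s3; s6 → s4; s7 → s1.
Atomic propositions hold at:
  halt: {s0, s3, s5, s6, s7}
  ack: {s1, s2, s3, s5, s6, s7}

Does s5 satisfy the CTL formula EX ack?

Yes

Sat(EX ack) = {s : some successor in {s1, s2, s3, s5, s6, s7}} = {s0, s1, s3, s4, s5, s6, s7}
s5 ∈ Sat(EX ack) = {s0, s1, s3, s4, s5, s6, s7}, so the formula holds at s5.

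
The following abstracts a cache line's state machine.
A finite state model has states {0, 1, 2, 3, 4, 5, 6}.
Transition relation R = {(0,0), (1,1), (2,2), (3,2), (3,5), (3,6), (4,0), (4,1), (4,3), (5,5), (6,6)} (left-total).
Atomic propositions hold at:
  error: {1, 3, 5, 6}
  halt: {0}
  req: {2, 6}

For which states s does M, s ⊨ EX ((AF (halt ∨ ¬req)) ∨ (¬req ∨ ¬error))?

{0, 1, 2, 3, 4, 5}

Sat(¬req) = {0, 1, 3, 4, 5}
Sat(halt ∨ ¬req) = {0, 1, 3, 4, 5}
AF (halt ∨ ¬req): least fixpoint, start Z0 = {0, 1, 3, 4, 5}, add states with every successor in Z. Already a fixed point.
Sat(AF (halt ∨ ¬req)) = {0, 1, 3, 4, 5}
Sat(¬error) = {0, 2, 4}
Sat(¬req ∨ ¬error) = {0, 1, 2, 3, 4, 5}
Sat((AF (halt ∨ ¬req)) ∨ (¬req ∨ ¬error)) = {0, 1, 2, 3, 4, 5}
Sat(EX ((AF (halt ∨ ¬req)) ∨ (¬req ∨ ¬error))) = {s : some successor in {0, 1, 2, 3, 4, 5}} = {0, 1, 2, 3, 4, 5}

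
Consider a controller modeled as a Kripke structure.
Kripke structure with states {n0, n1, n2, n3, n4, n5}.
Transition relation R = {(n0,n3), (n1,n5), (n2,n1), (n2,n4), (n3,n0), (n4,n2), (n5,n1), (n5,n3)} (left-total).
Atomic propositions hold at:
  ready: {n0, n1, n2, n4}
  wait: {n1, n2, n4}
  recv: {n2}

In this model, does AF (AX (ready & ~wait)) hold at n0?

Sat(~wait) = {n0, n3, n5}
Sat(ready & ~wait) = {n0}
Sat(AX (ready & ~wait)) = {s : every successor in {n0}} = {n3}
AF (AX (ready & ~wait)): least fixpoint, start Z0 = {n3}, add states with every successor in Z. Z1 = {n0, n3}; fixed.
Sat(AF (AX (ready & ~wait))) = {n0, n3}
n0 ∈ Sat(AF (AX (ready & ~wait))) = {n0, n3}, so the formula holds at n0.

Yes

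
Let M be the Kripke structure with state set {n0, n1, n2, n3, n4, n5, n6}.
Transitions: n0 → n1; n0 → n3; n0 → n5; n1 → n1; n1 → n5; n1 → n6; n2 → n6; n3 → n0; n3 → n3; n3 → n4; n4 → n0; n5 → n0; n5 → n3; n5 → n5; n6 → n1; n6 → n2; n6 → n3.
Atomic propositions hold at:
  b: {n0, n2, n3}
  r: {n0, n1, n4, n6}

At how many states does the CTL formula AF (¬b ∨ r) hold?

Sat(¬b) = {n1, n4, n5, n6}
Sat(¬b ∨ r) = {n0, n1, n4, n5, n6}
AF (¬b ∨ r): least fixpoint, start Z0 = {n0, n1, n4, n5, n6}, add states with every successor in Z. Z1 = {n0, n1, n2, n4, n5, n6}; fixed.
Sat(AF (¬b ∨ r)) = {n0, n1, n2, n4, n5, n6}
|Sat(AF (¬b ∨ r))| = |{n0, n1, n2, n4, n5, n6}| = 6.

6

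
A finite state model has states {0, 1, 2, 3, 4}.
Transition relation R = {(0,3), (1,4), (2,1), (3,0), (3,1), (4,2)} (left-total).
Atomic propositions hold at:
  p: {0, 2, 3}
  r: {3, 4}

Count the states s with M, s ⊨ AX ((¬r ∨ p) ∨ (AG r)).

Sat(¬r) = {0, 1, 2}
Sat(¬r ∨ p) = {0, 1, 2, 3}
AG r: greatest fixpoint, start Z0 = {3, 4}, keep only states in Sat with every successor in Z. Z1 = ∅; fixed.
Sat(AG r) = ∅
Sat((¬r ∨ p) ∨ (AG r)) = {0, 1, 2, 3}
Sat(AX ((¬r ∨ p) ∨ (AG r))) = {s : every successor in {0, 1, 2, 3}} = {0, 2, 3, 4}
|Sat(AX ((¬r ∨ p) ∨ (AG r)))| = |{0, 2, 3, 4}| = 4.

4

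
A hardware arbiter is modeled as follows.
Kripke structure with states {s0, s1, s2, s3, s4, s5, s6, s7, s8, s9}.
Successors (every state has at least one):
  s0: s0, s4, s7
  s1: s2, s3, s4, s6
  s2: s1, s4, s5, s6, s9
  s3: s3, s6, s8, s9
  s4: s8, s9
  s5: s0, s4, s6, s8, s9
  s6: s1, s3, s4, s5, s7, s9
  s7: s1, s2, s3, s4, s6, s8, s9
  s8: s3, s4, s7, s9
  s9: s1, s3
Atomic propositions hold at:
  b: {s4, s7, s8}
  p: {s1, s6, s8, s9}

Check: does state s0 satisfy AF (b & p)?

Sat(b & p) = {s8}
AF (b & p): least fixpoint, start Z0 = {s8}, add states with every successor in Z. Already a fixed point.
Sat(AF (b & p)) = {s8}
s0 ∉ Sat(AF (b & p)) = {s8}, so the formula does not hold at s0.

No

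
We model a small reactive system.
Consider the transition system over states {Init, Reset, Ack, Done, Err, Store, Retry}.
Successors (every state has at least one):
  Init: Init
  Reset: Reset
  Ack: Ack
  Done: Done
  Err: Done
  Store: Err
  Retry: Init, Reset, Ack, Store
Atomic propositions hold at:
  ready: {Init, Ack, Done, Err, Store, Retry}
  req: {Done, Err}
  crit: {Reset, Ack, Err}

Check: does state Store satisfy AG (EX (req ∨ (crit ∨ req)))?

Yes

Sat(crit ∨ req) = {Reset, Ack, Done, Err}
Sat(req ∨ (crit ∨ req)) = {Reset, Ack, Done, Err}
Sat(EX (req ∨ (crit ∨ req))) = {s : some successor in {Reset, Ack, Done, Err}} = {Reset, Ack, Done, Err, Store, Retry}
AG (EX (req ∨ (crit ∨ req))): greatest fixpoint, start Z0 = {Reset, Ack, Done, Err, Store, Retry}, keep only states in Sat with every successor in Z. Z1 = {Reset, Ack, Done, Err, Store}; fixed.
Sat(AG (EX (req ∨ (crit ∨ req)))) = {Reset, Ack, Done, Err, Store}
Store ∈ Sat(AG (EX (req ∨ (crit ∨ req)))) = {Reset, Ack, Done, Err, Store}, so the formula holds at Store.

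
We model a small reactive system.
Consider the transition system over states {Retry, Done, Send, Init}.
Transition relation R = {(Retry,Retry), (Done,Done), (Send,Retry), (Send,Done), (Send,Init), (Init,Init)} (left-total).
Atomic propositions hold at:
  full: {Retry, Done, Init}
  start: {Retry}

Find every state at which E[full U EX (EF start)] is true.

EF start: least fixpoint, start Z0 = {Retry}, add states with some successor in Z. Z1 = {Retry, Send}; fixed.
Sat(EF start) = {Retry, Send}
Sat(EX (EF start)) = {s : some successor in {Retry, Send}} = {Retry, Send}
E[full U EX (EF start)]: least fixpoint, start Z0 = Sat(EX (EF start)) = {Retry, Send}, add states in Sat(full) with some successor in Z. Already a fixed point.
Sat(E[full U EX (EF start)]) = {Retry, Send}

{Retry, Send}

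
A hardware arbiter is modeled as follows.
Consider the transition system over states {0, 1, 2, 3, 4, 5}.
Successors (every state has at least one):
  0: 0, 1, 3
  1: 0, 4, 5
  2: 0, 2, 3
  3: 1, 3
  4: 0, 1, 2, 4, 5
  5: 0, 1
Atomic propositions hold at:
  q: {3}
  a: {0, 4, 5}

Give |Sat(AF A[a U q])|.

A[a U q]: least fixpoint, start Z0 = Sat(q) = {3}, add states in Sat(a) with every successor in Z. Already a fixed point.
Sat(A[a U q]) = {3}
AF A[a U q]: least fixpoint, start Z0 = {3}, add states with every successor in Z. Already a fixed point.
Sat(AF A[a U q]) = {3}
|Sat(AF A[a U q])| = |{3}| = 1.

1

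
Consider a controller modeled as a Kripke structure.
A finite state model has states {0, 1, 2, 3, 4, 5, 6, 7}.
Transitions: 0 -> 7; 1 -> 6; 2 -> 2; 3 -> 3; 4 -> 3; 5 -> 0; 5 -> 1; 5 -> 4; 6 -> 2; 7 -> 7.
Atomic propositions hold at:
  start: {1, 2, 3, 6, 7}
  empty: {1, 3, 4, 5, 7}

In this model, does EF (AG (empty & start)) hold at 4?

Sat(empty & start) = {1, 3, 7}
AG (empty & start): greatest fixpoint, start Z0 = {1, 3, 7}, keep only states in Sat with every successor in Z. Z1 = {3, 7}; fixed.
Sat(AG (empty & start)) = {3, 7}
EF (AG (empty & start)): least fixpoint, start Z0 = {3, 7}, add states with some successor in Z. Z1 = {0, 3, 4, 7}; Z2 = {0, 3, 4, 5, 7}; fixed.
Sat(EF (AG (empty & start))) = {0, 3, 4, 5, 7}
4 ∈ Sat(EF (AG (empty & start))) = {0, 3, 4, 5, 7}, so the formula holds at 4.

Yes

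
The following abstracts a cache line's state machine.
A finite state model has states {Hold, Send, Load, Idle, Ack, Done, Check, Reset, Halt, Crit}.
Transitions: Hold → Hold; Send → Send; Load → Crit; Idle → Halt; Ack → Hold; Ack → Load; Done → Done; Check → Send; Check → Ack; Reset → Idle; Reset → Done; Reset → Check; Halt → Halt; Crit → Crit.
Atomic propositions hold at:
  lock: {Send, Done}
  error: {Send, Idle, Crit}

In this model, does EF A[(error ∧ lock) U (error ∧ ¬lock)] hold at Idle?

Yes

Sat(error ∧ lock) = {Send}
Sat(¬lock) = {Hold, Load, Idle, Ack, Check, Reset, Halt, Crit}
Sat(error ∧ ¬lock) = {Idle, Crit}
A[(error ∧ lock) U (error ∧ ¬lock)]: least fixpoint, start Z0 = Sat((error ∧ ¬lock)) = {Idle, Crit}, add states in Sat(error ∧ lock) with every successor in Z. Already a fixed point.
Sat(A[(error ∧ lock) U (error ∧ ¬lock)]) = {Idle, Crit}
EF A[(error ∧ lock) U (error ∧ ¬lock)]: least fixpoint, start Z0 = {Idle, Crit}, add states with some successor in Z. Z1 = {Load, Idle, Reset, Crit}; Z2 = {Load, Idle, Ack, Reset, Crit}; Z3 = {Load, Idle, Ack, Check, Reset, Crit}; fixed.
Sat(EF A[(error ∧ lock) U (error ∧ ¬lock)]) = {Load, Idle, Ack, Check, Reset, Crit}
Idle ∈ Sat(EF A[(error ∧ lock) U (error ∧ ¬lock)]) = {Load, Idle, Ack, Check, Reset, Crit}, so the formula holds at Idle.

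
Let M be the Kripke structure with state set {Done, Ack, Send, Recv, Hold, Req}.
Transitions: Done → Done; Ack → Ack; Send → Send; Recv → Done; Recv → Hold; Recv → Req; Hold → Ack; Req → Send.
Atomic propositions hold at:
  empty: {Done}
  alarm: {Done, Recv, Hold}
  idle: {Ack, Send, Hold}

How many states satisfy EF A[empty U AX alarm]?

2

Sat(AX alarm) = {s : every successor in {Done, Recv, Hold}} = {Done}
A[empty U AX alarm]: least fixpoint, start Z0 = Sat(AX alarm) = {Done}, add states in Sat(empty) with every successor in Z. Already a fixed point.
Sat(A[empty U AX alarm]) = {Done}
EF A[empty U AX alarm]: least fixpoint, start Z0 = {Done}, add states with some successor in Z. Z1 = {Done, Recv}; fixed.
Sat(EF A[empty U AX alarm]) = {Done, Recv}
|Sat(EF A[empty U AX alarm])| = |{Done, Recv}| = 2.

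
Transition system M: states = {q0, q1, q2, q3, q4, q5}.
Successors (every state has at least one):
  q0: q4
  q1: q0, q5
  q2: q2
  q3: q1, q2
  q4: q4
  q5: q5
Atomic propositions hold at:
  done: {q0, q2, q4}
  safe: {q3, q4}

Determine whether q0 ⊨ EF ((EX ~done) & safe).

Sat(~done) = {q1, q3, q5}
Sat(EX ~done) = {s : some successor in {q1, q3, q5}} = {q1, q3, q5}
Sat((EX ~done) & safe) = {q3}
EF ((EX ~done) & safe): least fixpoint, start Z0 = {q3}, add states with some successor in Z. Already a fixed point.
Sat(EF ((EX ~done) & safe)) = {q3}
q0 ∉ Sat(EF ((EX ~done) & safe)) = {q3}, so the formula does not hold at q0.

No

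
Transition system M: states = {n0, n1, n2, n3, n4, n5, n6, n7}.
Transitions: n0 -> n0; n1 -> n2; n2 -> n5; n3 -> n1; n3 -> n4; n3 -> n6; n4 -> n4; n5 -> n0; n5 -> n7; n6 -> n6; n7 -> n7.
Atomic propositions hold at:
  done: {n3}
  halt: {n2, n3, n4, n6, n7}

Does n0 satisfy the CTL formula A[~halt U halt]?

No

Sat(~halt) = {n0, n1, n5}
A[~halt U halt]: least fixpoint, start Z0 = Sat(halt) = {n2, n3, n4, n6, n7}, add states in Sat(~halt) with every successor in Z. Z1 = {n1, n2, n3, n4, n6, n7}; fixed.
Sat(A[~halt U halt]) = {n1, n2, n3, n4, n6, n7}
n0 ∉ Sat(A[~halt U halt]) = {n1, n2, n3, n4, n6, n7}, so the formula does not hold at n0.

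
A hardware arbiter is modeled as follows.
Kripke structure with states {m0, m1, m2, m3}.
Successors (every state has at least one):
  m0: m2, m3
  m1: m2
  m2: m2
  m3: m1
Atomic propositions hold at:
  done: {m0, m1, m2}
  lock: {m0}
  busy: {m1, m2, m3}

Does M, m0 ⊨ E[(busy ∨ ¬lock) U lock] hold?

Yes

Sat(¬lock) = {m1, m2, m3}
Sat(busy ∨ ¬lock) = {m1, m2, m3}
E[(busy ∨ ¬lock) U lock]: least fixpoint, start Z0 = Sat(lock) = {m0}, add states in Sat(busy ∨ ¬lock) with some successor in Z. Already a fixed point.
Sat(E[(busy ∨ ¬lock) U lock]) = {m0}
m0 ∈ Sat(E[(busy ∨ ¬lock) U lock]) = {m0}, so the formula holds at m0.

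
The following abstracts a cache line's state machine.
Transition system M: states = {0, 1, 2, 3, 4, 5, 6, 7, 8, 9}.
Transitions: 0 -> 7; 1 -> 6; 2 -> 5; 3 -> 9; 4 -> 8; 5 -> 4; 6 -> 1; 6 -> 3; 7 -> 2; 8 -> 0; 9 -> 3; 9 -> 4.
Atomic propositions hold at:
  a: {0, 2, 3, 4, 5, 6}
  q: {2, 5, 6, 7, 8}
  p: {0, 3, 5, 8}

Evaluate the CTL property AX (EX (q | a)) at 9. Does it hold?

Sat(q | a) = {0, 2, 3, 4, 5, 6, 7, 8}
Sat(EX (q | a)) = {s : some successor in {0, 2, 3, 4, 5, 6, 7, 8}} = {0, 1, 2, 4, 5, 6, 7, 8, 9}
Sat(AX (EX (q | a))) = {s : every successor in {0, 1, 2, 4, 5, 6, 7, 8, 9}} = {0, 1, 2, 3, 4, 5, 7, 8}
9 ∉ Sat(AX (EX (q | a))) = {0, 1, 2, 3, 4, 5, 7, 8}, so the formula does not hold at 9.

No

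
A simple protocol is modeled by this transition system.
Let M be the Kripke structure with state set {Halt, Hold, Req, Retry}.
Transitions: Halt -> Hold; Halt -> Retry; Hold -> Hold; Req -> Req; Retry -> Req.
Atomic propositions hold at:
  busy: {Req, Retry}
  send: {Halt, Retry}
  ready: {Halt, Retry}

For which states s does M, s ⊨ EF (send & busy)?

{Halt, Retry}

Sat(send & busy) = {Retry}
EF (send & busy): least fixpoint, start Z0 = {Retry}, add states with some successor in Z. Z1 = {Halt, Retry}; fixed.
Sat(EF (send & busy)) = {Halt, Retry}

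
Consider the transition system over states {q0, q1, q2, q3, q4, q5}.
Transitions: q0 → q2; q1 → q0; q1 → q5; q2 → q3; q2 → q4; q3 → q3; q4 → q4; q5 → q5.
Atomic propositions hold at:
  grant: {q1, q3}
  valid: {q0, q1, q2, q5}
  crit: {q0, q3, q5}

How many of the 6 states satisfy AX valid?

3

Sat(AX valid) = {s : every successor in {q0, q1, q2, q5}} = {q0, q1, q5}
|Sat(AX valid)| = |{q0, q1, q5}| = 3.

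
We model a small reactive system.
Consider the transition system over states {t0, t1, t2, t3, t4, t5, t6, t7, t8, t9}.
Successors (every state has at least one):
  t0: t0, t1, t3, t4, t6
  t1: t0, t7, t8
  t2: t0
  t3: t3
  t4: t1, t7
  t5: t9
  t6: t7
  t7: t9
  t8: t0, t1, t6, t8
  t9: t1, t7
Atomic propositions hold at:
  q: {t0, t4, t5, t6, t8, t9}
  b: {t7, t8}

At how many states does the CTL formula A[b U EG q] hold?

EG q: greatest fixpoint, start Z0 = {t0, t4, t5, t6, t8, t9}, keep only states in Sat with some successor in Z. Z1 = {t0, t5, t8}; Z2 = {t0, t8}; fixed.
Sat(EG q) = {t0, t8}
A[b U EG q]: least fixpoint, start Z0 = Sat(EG q) = {t0, t8}, add states in Sat(b) with every successor in Z. Already a fixed point.
Sat(A[b U EG q]) = {t0, t8}
|Sat(A[b U EG q])| = |{t0, t8}| = 2.

2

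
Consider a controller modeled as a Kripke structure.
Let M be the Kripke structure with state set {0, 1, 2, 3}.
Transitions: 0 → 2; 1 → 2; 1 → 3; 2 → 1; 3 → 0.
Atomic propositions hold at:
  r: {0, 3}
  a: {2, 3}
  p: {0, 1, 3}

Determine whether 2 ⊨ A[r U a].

A[r U a]: least fixpoint, start Z0 = Sat(a) = {2, 3}, add states in Sat(r) with every successor in Z. Z1 = {0, 2, 3}; fixed.
Sat(A[r U a]) = {0, 2, 3}
2 ∈ Sat(A[r U a]) = {0, 2, 3}, so the formula holds at 2.

Yes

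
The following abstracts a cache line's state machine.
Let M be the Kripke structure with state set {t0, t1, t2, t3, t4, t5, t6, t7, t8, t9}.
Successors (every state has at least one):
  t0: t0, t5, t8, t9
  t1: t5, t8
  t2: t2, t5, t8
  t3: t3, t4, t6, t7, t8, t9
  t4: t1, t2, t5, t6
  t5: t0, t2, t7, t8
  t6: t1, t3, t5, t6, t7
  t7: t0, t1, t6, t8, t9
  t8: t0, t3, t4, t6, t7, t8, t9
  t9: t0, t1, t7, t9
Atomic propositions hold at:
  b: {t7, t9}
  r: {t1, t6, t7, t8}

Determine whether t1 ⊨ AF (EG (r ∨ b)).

Sat(r ∨ b) = {t1, t6, t7, t8, t9}
EG (r ∨ b): greatest fixpoint, start Z0 = {t1, t6, t7, t8, t9}, keep only states in Sat with some successor in Z. Already a fixed point.
Sat(EG (r ∨ b)) = {t1, t6, t7, t8, t9}
AF (EG (r ∨ b)): least fixpoint, start Z0 = {t1, t6, t7, t8, t9}, add states with every successor in Z. Already a fixed point.
Sat(AF (EG (r ∨ b))) = {t1, t6, t7, t8, t9}
t1 ∈ Sat(AF (EG (r ∨ b))) = {t1, t6, t7, t8, t9}, so the formula holds at t1.

Yes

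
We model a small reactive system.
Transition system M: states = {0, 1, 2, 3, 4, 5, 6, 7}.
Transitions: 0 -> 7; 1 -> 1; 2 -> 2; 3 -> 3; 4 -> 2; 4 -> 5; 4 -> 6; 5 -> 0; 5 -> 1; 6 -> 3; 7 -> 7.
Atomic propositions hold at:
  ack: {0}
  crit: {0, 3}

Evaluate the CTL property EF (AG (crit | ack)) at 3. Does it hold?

Sat(crit | ack) = {0, 3}
AG (crit | ack): greatest fixpoint, start Z0 = {0, 3}, keep only states in Sat with every successor in Z. Z1 = {3}; fixed.
Sat(AG (crit | ack)) = {3}
EF (AG (crit | ack)): least fixpoint, start Z0 = {3}, add states with some successor in Z. Z1 = {3, 6}; Z2 = {3, 4, 6}; fixed.
Sat(EF (AG (crit | ack))) = {3, 4, 6}
3 ∈ Sat(EF (AG (crit | ack))) = {3, 4, 6}, so the formula holds at 3.

Yes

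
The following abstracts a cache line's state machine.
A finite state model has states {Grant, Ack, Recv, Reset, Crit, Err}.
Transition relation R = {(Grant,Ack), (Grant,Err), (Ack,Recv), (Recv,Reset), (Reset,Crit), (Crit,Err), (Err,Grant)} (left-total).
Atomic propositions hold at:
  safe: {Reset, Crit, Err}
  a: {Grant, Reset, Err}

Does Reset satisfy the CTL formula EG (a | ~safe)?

Sat(~safe) = {Grant, Ack, Recv}
Sat(a | ~safe) = {Grant, Ack, Recv, Reset, Err}
EG (a | ~safe): greatest fixpoint, start Z0 = {Grant, Ack, Recv, Reset, Err}, keep only states in Sat with some successor in Z. Z1 = {Grant, Ack, Recv, Err}; Z2 = {Grant, Ack, Err}; Z3 = {Grant, Err}; fixed.
Sat(EG (a | ~safe)) = {Grant, Err}
Reset ∉ Sat(EG (a | ~safe)) = {Grant, Err}, so the formula does not hold at Reset.

No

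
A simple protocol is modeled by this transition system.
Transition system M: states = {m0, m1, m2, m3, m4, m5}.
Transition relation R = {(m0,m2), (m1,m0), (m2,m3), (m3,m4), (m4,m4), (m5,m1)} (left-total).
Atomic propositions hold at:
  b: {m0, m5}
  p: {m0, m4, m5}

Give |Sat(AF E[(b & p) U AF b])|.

3

Sat(b & p) = {m0, m5}
AF b: least fixpoint, start Z0 = {m0, m5}, add states with every successor in Z. Z1 = {m0, m1, m5}; fixed.
Sat(AF b) = {m0, m1, m5}
E[(b & p) U AF b]: least fixpoint, start Z0 = Sat(AF b) = {m0, m1, m5}, add states in Sat(b & p) with some successor in Z. Already a fixed point.
Sat(E[(b & p) U AF b]) = {m0, m1, m5}
AF E[(b & p) U AF b]: least fixpoint, start Z0 = {m0, m1, m5}, add states with every successor in Z. Already a fixed point.
Sat(AF E[(b & p) U AF b]) = {m0, m1, m5}
|Sat(AF E[(b & p) U AF b])| = |{m0, m1, m5}| = 3.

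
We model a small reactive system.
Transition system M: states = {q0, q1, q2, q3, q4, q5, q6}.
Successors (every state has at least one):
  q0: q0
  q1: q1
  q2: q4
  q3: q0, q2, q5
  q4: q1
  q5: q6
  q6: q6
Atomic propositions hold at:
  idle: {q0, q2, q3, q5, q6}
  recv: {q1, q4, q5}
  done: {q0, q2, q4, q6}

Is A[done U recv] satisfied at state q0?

No

A[done U recv]: least fixpoint, start Z0 = Sat(recv) = {q1, q4, q5}, add states in Sat(done) with every successor in Z. Z1 = {q1, q2, q4, q5}; fixed.
Sat(A[done U recv]) = {q1, q2, q4, q5}
q0 ∉ Sat(A[done U recv]) = {q1, q2, q4, q5}, so the formula does not hold at q0.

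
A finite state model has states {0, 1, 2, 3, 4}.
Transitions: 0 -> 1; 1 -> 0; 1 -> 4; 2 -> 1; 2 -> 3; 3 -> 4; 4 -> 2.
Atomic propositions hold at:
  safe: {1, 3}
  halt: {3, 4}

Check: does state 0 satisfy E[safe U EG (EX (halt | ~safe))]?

No

Sat(~safe) = {0, 2, 4}
Sat(halt | ~safe) = {0, 2, 3, 4}
Sat(EX (halt | ~safe)) = {s : some successor in {0, 2, 3, 4}} = {1, 2, 3, 4}
EG (EX (halt | ~safe)): greatest fixpoint, start Z0 = {1, 2, 3, 4}, keep only states in Sat with some successor in Z. Already a fixed point.
Sat(EG (EX (halt | ~safe))) = {1, 2, 3, 4}
E[safe U EG (EX (halt | ~safe))]: least fixpoint, start Z0 = Sat(EG (EX (halt | ~safe))) = {1, 2, 3, 4}, add states in Sat(safe) with some successor in Z. Already a fixed point.
Sat(E[safe U EG (EX (halt | ~safe))]) = {1, 2, 3, 4}
0 ∉ Sat(E[safe U EG (EX (halt | ~safe))]) = {1, 2, 3, 4}, so the formula does not hold at 0.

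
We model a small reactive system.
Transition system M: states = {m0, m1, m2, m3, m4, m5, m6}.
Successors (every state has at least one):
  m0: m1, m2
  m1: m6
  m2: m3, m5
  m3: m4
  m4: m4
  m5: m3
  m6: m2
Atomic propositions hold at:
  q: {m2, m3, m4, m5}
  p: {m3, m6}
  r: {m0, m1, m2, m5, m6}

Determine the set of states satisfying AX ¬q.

{m1}

Sat(¬q) = {m0, m1, m6}
Sat(AX ¬q) = {s : every successor in {m0, m1, m6}} = {m1}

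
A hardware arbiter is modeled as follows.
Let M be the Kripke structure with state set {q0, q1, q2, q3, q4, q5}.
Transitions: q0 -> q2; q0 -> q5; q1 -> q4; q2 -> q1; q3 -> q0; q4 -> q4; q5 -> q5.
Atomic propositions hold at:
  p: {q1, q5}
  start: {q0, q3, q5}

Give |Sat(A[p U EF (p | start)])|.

Sat(p | start) = {q0, q1, q3, q5}
EF (p | start): least fixpoint, start Z0 = {q0, q1, q3, q5}, add states with some successor in Z. Z1 = {q0, q1, q2, q3, q5}; fixed.
Sat(EF (p | start)) = {q0, q1, q2, q3, q5}
A[p U EF (p | start)]: least fixpoint, start Z0 = Sat(EF (p | start)) = {q0, q1, q2, q3, q5}, add states in Sat(p) with every successor in Z. Already a fixed point.
Sat(A[p U EF (p | start)]) = {q0, q1, q2, q3, q5}
|Sat(A[p U EF (p | start)])| = |{q0, q1, q2, q3, q5}| = 5.

5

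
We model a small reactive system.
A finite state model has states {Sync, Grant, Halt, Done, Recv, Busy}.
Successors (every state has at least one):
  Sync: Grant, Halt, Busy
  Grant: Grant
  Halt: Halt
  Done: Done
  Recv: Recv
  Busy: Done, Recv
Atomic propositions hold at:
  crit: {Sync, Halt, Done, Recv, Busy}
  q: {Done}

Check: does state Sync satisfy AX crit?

No

Sat(AX crit) = {s : every successor in {Sync, Halt, Done, Recv, Busy}} = {Halt, Done, Recv, Busy}
Sync ∉ Sat(AX crit) = {Halt, Done, Recv, Busy}, so the formula does not hold at Sync.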